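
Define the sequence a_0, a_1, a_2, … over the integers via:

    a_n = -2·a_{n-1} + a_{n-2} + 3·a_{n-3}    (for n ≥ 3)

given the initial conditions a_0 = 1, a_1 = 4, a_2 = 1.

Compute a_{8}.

54

a_3 = -2·1 + 1·4 + 3·1 = 5
a_4 = -2·5 + 1·1 + 3·4 = 3
a_5 = -2·3 + 1·5 + 3·1 = 2
a_6 = -2·2 + 1·3 + 3·5 = 14
a_7 = -2·14 + 1·2 + 3·3 = -17
a_8 = -2·-17 + 1·14 + 3·2 = 54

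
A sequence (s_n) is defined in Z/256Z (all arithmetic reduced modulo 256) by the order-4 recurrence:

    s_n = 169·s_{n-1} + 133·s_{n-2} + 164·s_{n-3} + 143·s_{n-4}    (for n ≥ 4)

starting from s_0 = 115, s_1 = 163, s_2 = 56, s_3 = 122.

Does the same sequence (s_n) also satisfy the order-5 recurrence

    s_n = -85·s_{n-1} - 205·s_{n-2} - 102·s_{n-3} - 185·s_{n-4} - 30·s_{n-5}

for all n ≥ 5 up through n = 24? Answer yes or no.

yes

Terms s_0..s_24: 115, 163, 56, 122, 75, 210, 9, 61, 95, 122, 0, 81, 178, 189, 35, 147, 188, 122, 239, 182, 125, 85, 39, 166, 32
n=5: candidate gives 210, actual s_5 = 210 ✓
n=6: candidate gives 9, actual s_6 = 9 ✓
n=7: candidate gives 61, actual s_7 = 61 ✓
n=8: candidate gives 95, actual s_8 = 95 ✓
n=9: candidate gives 122, actual s_9 = 122 ✓
n=10: candidate gives 0, actual s_10 = 0 ✓
n=11: candidate gives 81, actual s_11 = 81 ✓
n=12: candidate gives 178, actual s_12 = 178 ✓
n=13: candidate gives 189, actual s_13 = 189 ✓
n=14: candidate gives 35, actual s_14 = 35 ✓
n=15: candidate gives 147, actual s_15 = 147 ✓
n=16: candidate gives 188, actual s_16 = 188 ✓
n=17: candidate gives 122, actual s_17 = 122 ✓
n=18: candidate gives 239, actual s_18 = 239 ✓
n=19: candidate gives 182, actual s_19 = 182 ✓
n=20: candidate gives 125, actual s_20 = 125 ✓
n=21: candidate gives 85, actual s_21 = 85 ✓
n=22: candidate gives 39, actual s_22 = 39 ✓
n=23: candidate gives 166, actual s_23 = 166 ✓
n=24: candidate gives 32, actual s_24 = 32 ✓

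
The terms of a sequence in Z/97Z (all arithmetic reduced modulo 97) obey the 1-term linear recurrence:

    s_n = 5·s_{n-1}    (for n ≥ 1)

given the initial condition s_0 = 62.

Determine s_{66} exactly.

s_1 = 5·62 = 19
s_2 = 5·19 = 95
s_3 = 5·95 = 87
s_4 = 5·87 = 47
s_5 = 5·47 = 41
s_6 = 5·41 = 11
s_7 = 5·11 = 55
s_8 = 5·55 = 81
s_9 = 5·81 = 17
s_10 = 5·17 = 85
s_11 = 5·85 = 37
s_12 = 5·37 = 88
s_13 = 5·88 = 52
s_14 = 5·52 = 66
s_15 = 5·66 = 39
s_16 = 5·39 = 1
s_17 = 5·1 = 5
s_18 = 5·5 = 25
s_19 = 5·25 = 28
s_20 = 5·28 = 43
s_21 = 5·43 = 21
s_22 = 5·21 = 8
s_23 = 5·8 = 40
s_24 = 5·40 = 6
s_25 = 5·6 = 30
s_26 = 5·30 = 53
s_27 = 5·53 = 71
s_28 = 5·71 = 64
s_29 = 5·64 = 29
s_30 = 5·29 = 48
s_31 = 5·48 = 46
s_32 = 5·46 = 36
s_33 = 5·36 = 83
s_34 = 5·83 = 27
s_35 = 5·27 = 38
s_36 = 5·38 = 93
s_37 = 5·93 = 77
s_38 = 5·77 = 94
s_39 = 5·94 = 82
s_40 = 5·82 = 22
s_41 = 5·22 = 13
s_42 = 5·13 = 65
s_43 = 5·65 = 34
s_44 = 5·34 = 73
s_45 = 5·73 = 74
s_46 = 5·74 = 79
s_47 = 5·79 = 7
s_48 = 5·7 = 35
s_49 = 5·35 = 78
s_50 = 5·78 = 2
s_51 = 5·2 = 10
s_52 = 5·10 = 50
s_53 = 5·50 = 56
s_54 = 5·56 = 86
s_55 = 5·86 = 42
s_56 = 5·42 = 16
s_57 = 5·16 = 80
s_58 = 5·80 = 12
s_59 = 5·12 = 60
s_60 = 5·60 = 9
s_61 = 5·9 = 45
s_62 = 5·45 = 31
s_63 = 5·31 = 58
s_64 = 5·58 = 96
s_65 = 5·96 = 92
s_66 = 5·92 = 72

72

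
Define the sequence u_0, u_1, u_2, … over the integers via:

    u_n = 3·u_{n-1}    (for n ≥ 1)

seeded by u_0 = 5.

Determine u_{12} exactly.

2657205

u_1 = 3·5 = 15
u_2 = 3·15 = 45
u_3 = 3·45 = 135
u_4 = 3·135 = 405
u_5 = 3·405 = 1215
u_6 = 3·1215 = 3645
u_7 = 3·3645 = 10935
u_8 = 3·10935 = 32805
u_9 = 3·32805 = 98415
u_10 = 3·98415 = 295245
u_11 = 3·295245 = 885735
u_12 = 3·885735 = 2657205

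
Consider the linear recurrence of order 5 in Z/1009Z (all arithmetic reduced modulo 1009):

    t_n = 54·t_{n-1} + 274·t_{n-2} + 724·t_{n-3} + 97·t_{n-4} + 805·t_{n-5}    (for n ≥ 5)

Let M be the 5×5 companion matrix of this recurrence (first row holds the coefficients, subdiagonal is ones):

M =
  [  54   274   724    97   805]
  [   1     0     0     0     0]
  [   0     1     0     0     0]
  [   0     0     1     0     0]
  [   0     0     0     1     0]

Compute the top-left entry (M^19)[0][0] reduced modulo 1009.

464

(M^19)[0][0] is the top entry after applying M 19 times to the unit state (1, 0, 0, 0, 0). Equivalently it is h_{23} for the auxiliary sequence (h_n) obeying the same recurrence with h_4 = 1 and h_i = 0 for 0 ≤ i < 4:
h_5 = 54·1 + 274·0 + 724·0 + 97·0 + 805·0 = 54
h_6 = 54·54 + 274·1 + 724·0 + 97·0 + 805·0 = 163
h_7 = 54·163 + 274·54 + 724·1 + 97·0 + 805·0 = 106
h_8 = 54·106 + 274·163 + 724·54 + 97·1 + 805·0 = 787
h_9 = 54·787 + 274·106 + 724·163 + 97·54 + 805·1 = 860
h_10 = 54·860 + 274·787 + 724·106 + 97·163 + 805·54 = 557
h_11 = 54·557 + 274·860 + 724·787 + 97·106 + 805·163 = 291
h_12 = 54·291 + 274·557 + 724·860 + 97·787 + 805·106 = 145
h_13 = 54·145 + 274·291 + 724·557 + 97·860 + 805·787 = 14
h_14 = 54·14 + 274·145 + 724·291 + 97·557 + 805·860 = 607
h_15 = 54·607 + 274·14 + 724·145 + 97·291 + 805·557 = 698
h_16 = 54·698 + 274·607 + 724·14 + 97·145 + 805·291 = 344
h_17 = 54·344 + 274·698 + 724·607 + 97·14 + 805·145 = 539
h_18 = 54·539 + 274·344 + 724·698 + 97·607 + 805·14 = 635
h_19 = 54·635 + 274·539 + 724·344 + 97·698 + 805·607 = 571
h_20 = 54·571 + 274·635 + 724·539 + 97·344 + 805·698 = 707
h_21 = 54·707 + 274·571 + 724·635 + 97·539 + 805·344 = 809
h_22 = 54·809 + 274·707 + 724·571 + 97·635 + 805·539 = 74
h_23 = 54·74 + 274·809 + 724·707 + 97·571 + 805·635 = 464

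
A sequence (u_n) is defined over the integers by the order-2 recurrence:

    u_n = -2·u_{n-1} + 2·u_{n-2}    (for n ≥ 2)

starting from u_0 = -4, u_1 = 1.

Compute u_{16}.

u_2 = -2·1 + 2·-4 = -10
u_3 = -2·-10 + 2·1 = 22
u_4 = -2·22 + 2·-10 = -64
u_5 = -2·-64 + 2·22 = 172
u_6 = -2·172 + 2·-64 = -472
u_7 = -2·-472 + 2·172 = 1288
u_8 = -2·1288 + 2·-472 = -3520
u_9 = -2·-3520 + 2·1288 = 9616
u_10 = -2·9616 + 2·-3520 = -26272
u_11 = -2·-26272 + 2·9616 = 71776
u_12 = -2·71776 + 2·-26272 = -196096
u_13 = -2·-196096 + 2·71776 = 535744
u_14 = -2·535744 + 2·-196096 = -1463680
u_15 = -2·-1463680 + 2·535744 = 3998848
u_16 = -2·3998848 + 2·-1463680 = -10925056

-10925056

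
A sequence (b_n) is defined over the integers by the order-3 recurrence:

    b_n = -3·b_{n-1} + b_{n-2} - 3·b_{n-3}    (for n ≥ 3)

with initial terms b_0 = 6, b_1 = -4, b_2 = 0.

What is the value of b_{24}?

6457443761838

b_3 = -3·0 + 1·-4 + -3·6 = -22
b_4 = -3·-22 + 1·0 + -3·-4 = 78
b_5 = -3·78 + 1·-22 + -3·0 = -256
b_6 = -3·-256 + 1·78 + -3·-22 = 912
b_7 = -3·912 + 1·-256 + -3·78 = -3226
b_8 = -3·-3226 + 1·912 + -3·-256 = 11358
b_9 = -3·11358 + 1·-3226 + -3·912 = -40036
b_10 = -3·-40036 + 1·11358 + -3·-3226 = 141144
b_11 = -3·141144 + 1·-40036 + -3·11358 = -497542
b_12 = -3·-497542 + 1·141144 + -3·-40036 = 1753878
b_13 = -3·1753878 + 1·-497542 + -3·141144 = -6182608
b_14 = -3·-6182608 + 1·1753878 + -3·-497542 = 21794328
b_15 = -3·21794328 + 1·-6182608 + -3·1753878 = -76827226
b_16 = -3·-76827226 + 1·21794328 + -3·-6182608 = 270823830
b_17 = -3·270823830 + 1·-76827226 + -3·21794328 = -954681700
b_18 = -3·-954681700 + 1·270823830 + -3·-76827226 = 3365350608
b_19 = -3·3365350608 + 1·-954681700 + -3·270823830 = -11863205014
b_20 = -3·-11863205014 + 1·3365350608 + -3·-954681700 = 41819010750
b_21 = -3·41819010750 + 1·-11863205014 + -3·3365350608 = -147416289088
b_22 = -3·-147416289088 + 1·41819010750 + -3·-11863205014 = 519657493056
b_23 = -3·519657493056 + 1·-147416289088 + -3·41819010750 = -1831845800506
b_24 = -3·-1831845800506 + 1·519657493056 + -3·-147416289088 = 6457443761838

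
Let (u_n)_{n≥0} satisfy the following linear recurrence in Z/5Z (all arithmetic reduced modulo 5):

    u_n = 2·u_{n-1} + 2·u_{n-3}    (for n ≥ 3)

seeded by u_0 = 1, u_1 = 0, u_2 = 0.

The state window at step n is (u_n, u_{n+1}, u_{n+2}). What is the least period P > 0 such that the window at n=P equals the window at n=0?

24

n=0: window = (1, 0, 0)
n=1: window = (0, 0, 2)
n=2: window = (0, 2, 4)
n=3: window = (2, 4, 3)
n=4: window = (4, 3, 0)
n=5: window = (3, 0, 3)
n=6: window = (0, 3, 2)
n=7: window = (3, 2, 4)
n=8: window = (2, 4, 4)
n=9: window = (4, 4, 2)
n=10: window = (4, 2, 2)
n=11: window = (2, 2, 2)
n=12: window = (2, 2, 3)
n=13: window = (2, 3, 0)
n=14: window = (3, 0, 4)
n=15: window = (0, 4, 4)
n=16: window = (4, 4, 3)
n=17: window = (4, 3, 4)
n=18: window = (3, 4, 1)
n=19: window = (4, 1, 3)
n=20: window = (1, 3, 4)
n=21: window = (3, 4, 0)
n=22: window = (4, 0, 1)
n=23: window = (0, 1, 0)
n=24: window = (1, 0, 0)
window at n=24 equals window at n=0 → period = 24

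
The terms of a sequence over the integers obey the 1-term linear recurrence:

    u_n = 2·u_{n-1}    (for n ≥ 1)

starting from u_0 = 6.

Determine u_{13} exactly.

u_1 = 2·6 = 12
u_2 = 2·12 = 24
u_3 = 2·24 = 48
u_4 = 2·48 = 96
u_5 = 2·96 = 192
u_6 = 2·192 = 384
u_7 = 2·384 = 768
u_8 = 2·768 = 1536
u_9 = 2·1536 = 3072
u_10 = 2·3072 = 6144
u_11 = 2·6144 = 12288
u_12 = 2·12288 = 24576
u_13 = 2·24576 = 49152

49152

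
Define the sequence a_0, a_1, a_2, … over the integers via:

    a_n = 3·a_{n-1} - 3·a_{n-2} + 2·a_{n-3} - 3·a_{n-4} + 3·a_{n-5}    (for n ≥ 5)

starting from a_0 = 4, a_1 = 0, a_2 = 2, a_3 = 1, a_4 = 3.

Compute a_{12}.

1034

a_5 = 3·3 + -3·1 + 2·2 + -3·0 + 3·4 = 22
a_6 = 3·22 + -3·3 + 2·1 + -3·2 + 3·0 = 53
a_7 = 3·53 + -3·22 + 2·3 + -3·1 + 3·2 = 102
a_8 = 3·102 + -3·53 + 2·22 + -3·3 + 3·1 = 185
a_9 = 3·185 + -3·102 + 2·53 + -3·22 + 3·3 = 298
a_10 = 3·298 + -3·185 + 2·102 + -3·53 + 3·22 = 450
a_11 = 3·450 + -3·298 + 2·185 + -3·102 + 3·53 = 679
a_12 = 3·679 + -3·450 + 2·298 + -3·185 + 3·102 = 1034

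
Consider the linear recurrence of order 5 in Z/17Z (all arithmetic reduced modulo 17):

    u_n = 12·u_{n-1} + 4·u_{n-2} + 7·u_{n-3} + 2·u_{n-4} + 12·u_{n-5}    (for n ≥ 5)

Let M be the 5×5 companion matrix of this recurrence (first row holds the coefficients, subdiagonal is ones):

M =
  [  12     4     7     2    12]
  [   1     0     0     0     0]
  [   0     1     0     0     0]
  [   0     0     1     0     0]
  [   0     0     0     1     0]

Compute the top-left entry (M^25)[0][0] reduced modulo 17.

(M^25)[0][0] is the top entry after applying M 25 times to the unit state (1, 0, 0, 0, 0). Equivalently it is h_{29} for the auxiliary sequence (h_n) obeying the same recurrence with h_4 = 1 and h_i = 0 for 0 ≤ i < 4:
h_5 = 12·1 + 4·0 + 7·0 + 2·0 + 12·0 = 12
h_6 = 12·12 + 4·1 + 7·0 + 2·0 + 12·0 = 12
h_7 = 12·12 + 4·12 + 7·1 + 2·0 + 12·0 = 12
h_8 = 12·12 + 4·12 + 7·12 + 2·1 + 12·0 = 6
h_9 = 12·6 + 4·12 + 7·12 + 2·12 + 12·1 = 2
h_10 = 12·2 + 4·6 + 7·12 + 2·12 + 12·12 = 11
h_11 = 12·11 + 4·2 + 7·6 + 2·12 + 12·12 = 10
h_12 = 12·10 + 4·11 + 7·2 + 2·6 + 12·12 = 11
h_13 = 12·11 + 4·10 + 7·11 + 2·2 + 12·6 = 2
h_14 = 12·2 + 4·11 + 7·10 + 2·11 + 12·2 = 14
h_15 = 12·14 + 4·2 + 7·11 + 2·10 + 12·11 = 14
h_16 = 12·14 + 4·14 + 7·2 + 2·11 + 12·10 = 6
h_17 = 12·6 + 4·14 + 7·14 + 2·2 + 12·11 = 5
h_18 = 12·5 + 4·6 + 7·14 + 2·14 + 12·2 = 13
h_19 = 12·13 + 4·5 + 7·6 + 2·14 + 12·14 = 6
h_20 = 12·6 + 4·13 + 7·5 + 2·6 + 12·14 = 16
h_21 = 12·16 + 4·6 + 7·13 + 2·5 + 12·6 = 15
h_22 = 12·15 + 4·16 + 7·6 + 2·13 + 12·5 = 15
h_23 = 12·15 + 4·15 + 7·16 + 2·6 + 12·13 = 10
h_24 = 12·10 + 4·15 + 7·15 + 2·16 + 12·6 = 15
h_25 = 12·15 + 4·10 + 7·15 + 2·15 + 12·16 = 3
h_26 = 12·3 + 4·15 + 7·10 + 2·15 + 12·15 = 2
h_27 = 12·2 + 4·3 + 7·15 + 2·10 + 12·15 = 1
h_28 = 12·1 + 4·2 + 7·3 + 2·15 + 12·10 = 4
h_29 = 12·4 + 4·1 + 7·2 + 2·3 + 12·15 = 14

14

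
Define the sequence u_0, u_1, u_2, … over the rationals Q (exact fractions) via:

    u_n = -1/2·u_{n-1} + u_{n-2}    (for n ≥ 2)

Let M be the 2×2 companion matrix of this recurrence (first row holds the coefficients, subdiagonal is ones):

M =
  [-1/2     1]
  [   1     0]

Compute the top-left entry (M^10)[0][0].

7589/1024

(M^10)[0][0] is the top entry after applying M 10 times to the unit state (1, 0). Equivalently it is h_{11} for the auxiliary sequence (h_n) obeying the same recurrence with h_1 = 1 and h_i = 0 for 0 ≤ i < 1:
h_2 = -1/2·1 + 1·0 = -1/2
h_3 = -1/2·-1/2 + 1·1 = 5/4
h_4 = -1/2·5/4 + 1·-1/2 = -9/8
h_5 = -1/2·-9/8 + 1·5/4 = 29/16
h_6 = -1/2·29/16 + 1·-9/8 = -65/32
h_7 = -1/2·-65/32 + 1·29/16 = 181/64
h_8 = -1/2·181/64 + 1·-65/32 = -441/128
h_9 = -1/2·-441/128 + 1·181/64 = 1165/256
h_10 = -1/2·1165/256 + 1·-441/128 = -2929/512
h_11 = -1/2·-2929/512 + 1·1165/256 = 7589/1024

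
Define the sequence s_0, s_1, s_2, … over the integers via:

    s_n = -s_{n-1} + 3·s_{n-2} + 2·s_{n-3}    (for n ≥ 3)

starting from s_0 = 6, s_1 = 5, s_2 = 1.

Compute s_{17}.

s_3 = -1·1 + 3·5 + 2·6 = 26
s_4 = -1·26 + 3·1 + 2·5 = -13
s_5 = -1·-13 + 3·26 + 2·1 = 93
s_6 = -1·93 + 3·-13 + 2·26 = -80
s_7 = -1·-80 + 3·93 + 2·-13 = 333
s_8 = -1·333 + 3·-80 + 2·93 = -387
s_9 = -1·-387 + 3·333 + 2·-80 = 1226
s_10 = -1·1226 + 3·-387 + 2·333 = -1721
s_11 = -1·-1721 + 3·1226 + 2·-387 = 4625
s_12 = -1·4625 + 3·-1721 + 2·1226 = -7336
s_13 = -1·-7336 + 3·4625 + 2·-1721 = 17769
s_14 = -1·17769 + 3·-7336 + 2·4625 = -30527
s_15 = -1·-30527 + 3·17769 + 2·-7336 = 69162
s_16 = -1·69162 + 3·-30527 + 2·17769 = -125205
s_17 = -1·-125205 + 3·69162 + 2·-30527 = 271637

271637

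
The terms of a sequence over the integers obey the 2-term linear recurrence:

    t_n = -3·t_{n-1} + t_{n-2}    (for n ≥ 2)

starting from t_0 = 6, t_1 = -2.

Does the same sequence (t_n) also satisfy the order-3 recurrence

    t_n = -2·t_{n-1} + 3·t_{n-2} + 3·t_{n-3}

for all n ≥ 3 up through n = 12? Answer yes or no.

no

Terms t_0..t_12: 6, -2, 12, -38, 126, -416, 1374, -4538, 14988, -49502, 163494, -539984, 1783446
n=3: candidate gives -12, actual t_3 = -38 ✗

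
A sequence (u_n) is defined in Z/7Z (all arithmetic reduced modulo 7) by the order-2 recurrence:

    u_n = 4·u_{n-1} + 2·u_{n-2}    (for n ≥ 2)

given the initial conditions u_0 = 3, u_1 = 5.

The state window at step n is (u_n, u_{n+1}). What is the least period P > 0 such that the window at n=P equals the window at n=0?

n=0: window = (3, 5)
n=1: window = (5, 5)
n=2: window = (5, 2)
n=3: window = (2, 4)
n=4: window = (4, 6)
n=5: window = (6, 4)
n=6: window = (4, 0)
n=7: window = (0, 1)
n=8: window = (1, 4)
n=9: window = (4, 4)
n=10: window = (4, 3)
n=11: window = (3, 6)
n=12: window = (6, 2)
n=13: window = (2, 6)
n=14: window = (6, 0)
n=15: window = (0, 5)
n=16: window = (5, 6)
n=17: window = (6, 6)
n=18: window = (6, 1)
n=19: window = (1, 2)
n=20: window = (2, 3)
n=21: window = (3, 2)
n=22: window = (2, 0)
n=23: window = (0, 4)
n=24: window = (4, 2)
n=25: window = (2, 2)
n=26: window = (2, 5)
n=27: window = (5, 3)
n=28: window = (3, 1)
n=29: window = (1, 3)
n=30: window = (3, 0)
n=31: window = (0, 6)
n=32: window = (6, 3)
n=33: window = (3, 3)
n=34: window = (3, 4)
n=35: window = (4, 1)
n=36: window = (1, 5)
n=37: window = (5, 1)
n=38: window = (1, 0)
n=39: window = (0, 2)
n=40: window = (2, 1)
…
n=46: window = (5, 0)
n=47: window = (0, 3)
n=48: window = (3, 5)
window at n=48 equals window at n=0 → period = 48

48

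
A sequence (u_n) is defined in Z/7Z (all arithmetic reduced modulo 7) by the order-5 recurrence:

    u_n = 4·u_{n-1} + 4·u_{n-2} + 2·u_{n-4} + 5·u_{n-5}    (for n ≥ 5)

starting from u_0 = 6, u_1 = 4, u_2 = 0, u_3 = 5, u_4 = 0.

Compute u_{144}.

u_5 = 4·0 + 4·5 + 0·0 + 2·4 + 5·6 = 2
u_6 = 4·2 + 4·0 + 0·5 + 2·0 + 5·4 = 0
u_7 = 4·0 + 4·2 + 0·0 + 2·5 + 5·0 = 4
u_8 = 4·4 + 4·0 + 0·2 + 2·0 + 5·5 = 6
u_9 = 4·6 + 4·4 + 0·0 + 2·2 + 5·0 = 2
u_10 = 4·2 + 4·6 + 0·4 + 2·0 + 5·2 = 0
Continuing the recurrence:
  u_11 = 2;  u_12 = 5;  u_13 = 6;  u_14 = 5;  u_15 = 6;  u_16 = 1
  u_17 = 2;  u_18 = 3;  u_19 = 1;  u_20 = 6;  u_21 = 2;  u_22 = 6
  u_23 = 0;  u_24 = 6;  u_25 = 2;  u_26 = 5;  u_27 = 2;  u_28 = 5
  u_29 = 6;  u_30 = 1;  u_31 = 1;  u_32 = 0;  u_33 = 6;  u_34 = 0
  u_35 = 3;  u_36 = 3;  u_37 = 1;  u_38 = 4;  u_39 = 5;  u_40 = 1
  u_41 = 6;  u_42 = 6;  u_43 = 1;  u_44 = 6;  u_45 = 3;  u_46 = 1
  u_47 = 6;  u_48 = 3;  u_49 = 2;  u_50 = 2;  u_51 = 5;  u_52 = 1
  u_53 = 1;  u_54 = 1;  u_55 = 0;  u_56 = 3;  u_57 = 5;  u_58 = 4
  u_59 = 6;  u_60 = 4;  u_61 = 2;  u_62 = 1;  u_63 = 2;  u_64 = 1
  u_65 = 1;  u_66 = 6;  u_67 = 2;  u_68 = 2;  u_69 = 2;  u_70 = 5
  u_71 = 6;  u_72 = 2;  u_73 = 4;  u_74 = 2;  u_75 = 5;  u_76 = 6
  u_77 = 6;  u_78 = 2;  u_79 = 3;  u_80 = 1;  u_81 = 2;  u_82 = 4
  u_83 = 5;  u_84 = 4;  u_85 = 3;  u_86 = 4;  u_87 = 2;  u_88 = 1
  u_89 = 3;  u_90 = 4;  u_91 = 3;  u_92 = 5;  u_93 = 1;  u_94 = 5
  u_95 = 1;  u_96 = 0;  u_97 = 3;  u_98 = 6;  u_99 = 0;  u_100 = 1
  u_101 = 3;  u_102 = 1;  u_103 = 4;  u_104 = 1;  u_105 = 3;  u_106 = 5
  u_107 = 3;  u_108 = 5;  u_109 = 1;  u_110 = 0;  u_111 = 0;  u_112 = 4
  u_113 = 1;  u_114 = 4;  u_115 = 6;  u_116 = 6;  u_117 = 0;  u_118 = 2
  u_119 = 5;  u_120 = 0;  u_121 = 1;  u_122 = 1;  u_123 = 0;  u_124 = 1
  u_125 = 6;  u_126 = 0;  u_127 = 1;  u_128 = 6;  u_129 = 3;  u_130 = 3
  u_131 = 5;  u_132 = 0;  u_133 = 0;  u_134 = 0;  u_135 = 4;  u_136 = 6
  u_137 = 5;  u_138 = 2;  u_139 = 1;  u_140 = 2;  u_141 = 3;  u_142 = 0
u_143 = 4·0 + 4·3 + 0·2 + 2·1 + 5·2 = 3
u_144 = 4·3 + 4·0 + 0·3 + 2·2 + 5·1 = 0

0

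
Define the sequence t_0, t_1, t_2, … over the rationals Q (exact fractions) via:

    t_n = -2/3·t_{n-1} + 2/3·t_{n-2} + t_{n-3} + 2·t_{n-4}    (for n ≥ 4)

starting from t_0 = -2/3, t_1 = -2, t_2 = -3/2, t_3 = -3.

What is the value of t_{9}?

t_4 = -2/3·-3 + 2/3·-3/2 + 1·-2 + 2·-2/3 = -7/3
t_5 = -2/3·-7/3 + 2/3·-3 + 1·-3/2 + 2·-2 = -107/18
t_6 = -2/3·-107/18 + 2/3·-7/3 + 1·-3 + 2·-3/2 = -97/27
t_7 = -2/3·-97/27 + 2/3·-107/18 + 1·-7/3 + 2·-3 = -802/81
t_8 = -2/3·-802/81 + 2/3·-97/27 + 1·-107/18 + 2·-7/3 = -3113/486
t_9 = -2/3·-3113/486 + 2/3·-802/81 + 1·-97/27 + 2·-107/18 = -12985/729

-12985/729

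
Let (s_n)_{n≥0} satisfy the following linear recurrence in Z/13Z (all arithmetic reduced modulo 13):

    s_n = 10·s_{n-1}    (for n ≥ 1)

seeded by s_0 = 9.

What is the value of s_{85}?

12

s_1 = 10·9 = 12
s_2 = 10·12 = 3
s_3 = 10·3 = 4
s_4 = 10·4 = 1
s_5 = 10·1 = 10
s_6 = 10·10 = 9
(s_6) = (9) = (s_0), so the sequence has period 6.
85 ≡ 1 (mod 6), hence s_85 = s_1 = 12.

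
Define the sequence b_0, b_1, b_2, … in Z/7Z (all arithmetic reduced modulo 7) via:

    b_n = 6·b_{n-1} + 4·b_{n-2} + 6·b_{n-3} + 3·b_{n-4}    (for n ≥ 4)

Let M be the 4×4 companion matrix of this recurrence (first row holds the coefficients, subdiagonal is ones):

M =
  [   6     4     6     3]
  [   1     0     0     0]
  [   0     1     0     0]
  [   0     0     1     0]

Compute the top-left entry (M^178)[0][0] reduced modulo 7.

(M^178)[0][0] is the top entry after applying M 178 times to the unit state (1, 0, 0, 0). Equivalently it is h_{181} for the auxiliary sequence (h_n) obeying the same recurrence with h_3 = 1 and h_i = 0 for 0 ≤ i < 3:
h_4 = 6·1 + 4·0 + 6·0 + 3·0 = 6
h_5 = 6·6 + 4·1 + 6·0 + 3·0 = 5
h_6 = 6·5 + 4·6 + 6·1 + 3·0 = 4
h_7 = 6·4 + 4·5 + 6·6 + 3·1 = 6
h_8 = 6·6 + 4·4 + 6·5 + 3·6 = 2
h_9 = 6·2 + 4·6 + 6·4 + 3·5 = 5
Continuing the recurrence:
  h_10 = 2;  h_11 = 6;  h_12 = 3;  h_13 = 6;  h_14 = 6;  h_15 = 5
  h_16 = 1;  h_17 = 3;  h_18 = 0;  h_19 = 5;  h_20 = 2;  h_21 = 6
  h_22 = 4;  h_23 = 5;  h_24 = 4;  h_25 = 2;  h_26 = 0;  h_27 = 5
  h_28 = 5;  h_29 = 0;  h_30 = 1;  h_31 = 2;  h_32 = 3;  h_33 = 4
  h_34 = 2;  h_35 = 3;  h_36 = 3;  h_37 = 5;  h_38 = 3;  h_39 = 2
  h_40 = 0;  h_41 = 6;  h_42 = 1;  h_43 = 1;  h_44 = 4;  h_45 = 3
  h_46 = 1;  h_47 = 3;  h_48 = 3;  h_49 = 3;  h_50 = 2;  h_51 = 2
  h_52 = 5;  h_53 = 3;  h_54 = 0;  h_55 = 6;  h_56 = 6;  h_57 = 6
  h_58 = 5;  h_59 = 3;  h_60 = 1;  h_61 = 3;  h_62 = 6;  h_63 = 0
  h_64 = 3;  h_65 = 0;  h_66 = 2;  h_67 = 2;  h_68 = 1;  h_69 = 5
  h_70 = 3;  h_71 = 1;  h_72 = 2;  h_73 = 0;  h_74 = 2;  h_75 = 6
  h_76 = 1;  h_77 = 0;  h_78 = 4;  h_79 = 6;  h_80 = 6;  h_81 = 0
  h_82 = 2;  h_83 = 3;  h_84 = 2;  h_85 = 1;  h_86 = 3;  h_87 = 1
  h_88 = 2;  h_89 = 2;  h_90 = 0;  h_91 = 2;  h_92 = 2;  h_93 = 5
  h_94 = 1;  h_95 = 2;  h_96 = 3;  h_97 = 5;  h_98 = 1;  h_99 = 1
  h_100 = 0;  h_101 = 4;  h_102 = 5;  h_103 = 0;  h_104 = 2;  h_105 = 5
  h_106 = 4;  h_107 = 0;  h_108 = 3;  h_109 = 1;  h_110 = 2;  h_111 = 6
  h_112 = 3;  h_113 = 1;  h_114 = 4;  h_115 = 1;  h_116 = 2;  h_117 = 1
  h_118 = 4;  h_119 = 1;  h_120 = 6;  h_121 = 4;  h_122 = 3;  h_123 = 3
  h_124 = 2;  h_125 = 5;  h_126 = 2;  h_127 = 4;  h_128 = 5;  h_129 = 3
  h_130 = 5;  h_131 = 0;  h_132 = 4;  h_133 = 0;  h_134 = 3;  h_135 = 0
  h_136 = 3;  h_137 = 1;  h_138 = 6;  h_139 = 2;  h_140 = 2;  h_141 = 3
  h_142 = 0;  h_143 = 2;  h_144 = 1;  h_145 = 2;  h_146 = 0;  h_147 = 6
  h_148 = 2;  h_149 = 0;  h_150 = 2;  h_151 = 0;  h_152 = 0;  h_153 = 5
  h_154 = 1;  h_155 = 5;  h_156 = 1;  h_157 = 5;  h_158 = 4;  h_159 = 2
  h_160 = 5;  h_161 = 0;  h_162 = 2;  h_163 = 6;  h_164 = 3;  h_165 = 5
  h_166 = 0;  h_167 = 0;  h_168 = 4;  h_169 = 4;  h_170 = 5;  h_171 = 0
  h_172 = 0;  h_173 = 0;  h_174 = 1;  h_175 = 6;  h_176 = 5;  h_177 = 4
  h_178 = 6;  h_179 = 2
h_180 = 6·2 + 4·6 + 6·4 + 3·5 = 5
h_181 = 6·5 + 4·2 + 6·6 + 3·4 = 2

2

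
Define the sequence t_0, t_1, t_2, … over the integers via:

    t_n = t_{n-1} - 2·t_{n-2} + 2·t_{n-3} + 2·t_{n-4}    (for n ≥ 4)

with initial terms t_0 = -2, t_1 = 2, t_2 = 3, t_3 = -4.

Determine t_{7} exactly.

t_4 = 1·-4 + -2·3 + 2·2 + 2·-2 = -10
t_5 = 1·-10 + -2·-4 + 2·3 + 2·2 = 8
t_6 = 1·8 + -2·-10 + 2·-4 + 2·3 = 26
t_7 = 1·26 + -2·8 + 2·-10 + 2·-4 = -18

-18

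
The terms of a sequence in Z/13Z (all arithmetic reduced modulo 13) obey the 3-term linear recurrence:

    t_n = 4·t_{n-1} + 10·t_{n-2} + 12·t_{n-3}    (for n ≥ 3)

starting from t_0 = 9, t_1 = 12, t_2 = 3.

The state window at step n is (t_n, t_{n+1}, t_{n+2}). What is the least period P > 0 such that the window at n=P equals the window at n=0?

12

n=0: window = (9, 12, 3)
n=1: window = (12, 3, 6)
n=2: window = (3, 6, 3)
n=3: window = (6, 3, 4)
n=4: window = (3, 4, 1)
n=5: window = (4, 1, 2)
n=6: window = (1, 2, 1)
n=7: window = (2, 1, 10)
n=8: window = (1, 10, 9)
n=9: window = (10, 9, 5)
n=10: window = (9, 5, 9)
n=11: window = (5, 9, 12)
n=12: window = (9, 12, 3)
window at n=12 equals window at n=0 → period = 12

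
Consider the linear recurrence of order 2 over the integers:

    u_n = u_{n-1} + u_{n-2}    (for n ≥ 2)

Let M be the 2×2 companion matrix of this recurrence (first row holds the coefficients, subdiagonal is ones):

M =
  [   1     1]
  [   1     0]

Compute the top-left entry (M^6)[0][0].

13

(M^6)[0][0] is the top entry after applying M 6 times to the unit state (1, 0). Equivalently it is h_{7} for the auxiliary sequence (h_n) obeying the same recurrence with h_1 = 1 and h_i = 0 for 0 ≤ i < 1:
h_2 = 1·1 + 1·0 = 1
h_3 = 1·1 + 1·1 = 2
h_4 = 1·2 + 1·1 = 3
h_5 = 1·3 + 1·2 = 5
h_6 = 1·5 + 1·3 = 8
h_7 = 1·8 + 1·5 = 13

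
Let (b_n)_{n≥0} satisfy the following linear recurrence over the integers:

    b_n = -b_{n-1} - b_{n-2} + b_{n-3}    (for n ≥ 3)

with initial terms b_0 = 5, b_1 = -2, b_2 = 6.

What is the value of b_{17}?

486

b_3 = -1·6 + -1·-2 + 1·5 = 1
b_4 = -1·1 + -1·6 + 1·-2 = -9
b_5 = -1·-9 + -1·1 + 1·6 = 14
b_6 = -1·14 + -1·-9 + 1·1 = -4
b_7 = -1·-4 + -1·14 + 1·-9 = -19
b_8 = -1·-19 + -1·-4 + 1·14 = 37
b_9 = -1·37 + -1·-19 + 1·-4 = -22
b_10 = -1·-22 + -1·37 + 1·-19 = -34
b_11 = -1·-34 + -1·-22 + 1·37 = 93
b_12 = -1·93 + -1·-34 + 1·-22 = -81
b_13 = -1·-81 + -1·93 + 1·-34 = -46
b_14 = -1·-46 + -1·-81 + 1·93 = 220
b_15 = -1·220 + -1·-46 + 1·-81 = -255
b_16 = -1·-255 + -1·220 + 1·-46 = -11
b_17 = -1·-11 + -1·-255 + 1·220 = 486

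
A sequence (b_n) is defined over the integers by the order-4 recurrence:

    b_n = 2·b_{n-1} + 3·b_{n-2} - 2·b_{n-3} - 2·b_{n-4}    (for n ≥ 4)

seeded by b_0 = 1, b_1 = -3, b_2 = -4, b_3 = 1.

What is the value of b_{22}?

b_4 = 2·1 + 3·-4 + -2·-3 + -2·1 = -6
b_5 = 2·-6 + 3·1 + -2·-4 + -2·-3 = 5
b_6 = 2·5 + 3·-6 + -2·1 + -2·-4 = -2
b_7 = 2·-2 + 3·5 + -2·-6 + -2·1 = 21
b_8 = 2·21 + 3·-2 + -2·5 + -2·-6 = 38
b_9 = 2·38 + 3·21 + -2·-2 + -2·5 = 133
b_10 = 2·133 + 3·38 + -2·21 + -2·-2 = 342
b_11 = 2·342 + 3·133 + -2·38 + -2·21 = 965
b_12 = 2·965 + 3·342 + -2·133 + -2·38 = 2614
b_13 = 2·2614 + 3·965 + -2·342 + -2·133 = 7173
b_14 = 2·7173 + 3·2614 + -2·965 + -2·342 = 19574
b_15 = 2·19574 + 3·7173 + -2·2614 + -2·965 = 53509
b_16 = 2·53509 + 3·19574 + -2·7173 + -2·2614 = 146166
b_17 = 2·146166 + 3·53509 + -2·19574 + -2·7173 = 399365
b_18 = 2·399365 + 3·146166 + -2·53509 + -2·19574 = 1091062
b_19 = 2·1091062 + 3·399365 + -2·146166 + -2·53509 = 2980869
b_20 = 2·2980869 + 3·1091062 + -2·399365 + -2·146166 = 8143862
b_21 = 2·8143862 + 3·2980869 + -2·1091062 + -2·399365 = 22249477
b_22 = 2·22249477 + 3·8143862 + -2·2980869 + -2·1091062 = 60786678

60786678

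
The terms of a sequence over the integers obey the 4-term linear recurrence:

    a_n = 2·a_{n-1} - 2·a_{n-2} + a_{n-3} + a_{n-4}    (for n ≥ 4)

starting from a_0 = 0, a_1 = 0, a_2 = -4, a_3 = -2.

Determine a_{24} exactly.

a_4 = 2·-2 + -2·-4 + 1·0 + 1·0 = 4
a_5 = 2·4 + -2·-2 + 1·-4 + 1·0 = 8
a_6 = 2·8 + -2·4 + 1·-2 + 1·-4 = 2
a_7 = 2·2 + -2·8 + 1·4 + 1·-2 = -10
a_8 = 2·-10 + -2·2 + 1·8 + 1·4 = -12
a_9 = 2·-12 + -2·-10 + 1·2 + 1·8 = 6
a_10 = 2·6 + -2·-12 + 1·-10 + 1·2 = 28
a_11 = 2·28 + -2·6 + 1·-12 + 1·-10 = 22
a_12 = 2·22 + -2·28 + 1·6 + 1·-12 = -18
a_13 = 2·-18 + -2·22 + 1·28 + 1·6 = -46
a_14 = 2·-46 + -2·-18 + 1·22 + 1·28 = -6
a_15 = 2·-6 + -2·-46 + 1·-18 + 1·22 = 84
a_16 = 2·84 + -2·-6 + 1·-46 + 1·-18 = 116
a_17 = 2·116 + -2·84 + 1·-6 + 1·-46 = 12
a_18 = 2·12 + -2·116 + 1·84 + 1·-6 = -130
a_19 = 2·-130 + -2·12 + 1·116 + 1·84 = -84
a_20 = 2·-84 + -2·-130 + 1·12 + 1·116 = 220
a_21 = 2·220 + -2·-84 + 1·-130 + 1·12 = 490
a_22 = 2·490 + -2·220 + 1·-84 + 1·-130 = 326
a_23 = 2·326 + -2·490 + 1·220 + 1·-84 = -192
a_24 = 2·-192 + -2·326 + 1·490 + 1·220 = -326

-326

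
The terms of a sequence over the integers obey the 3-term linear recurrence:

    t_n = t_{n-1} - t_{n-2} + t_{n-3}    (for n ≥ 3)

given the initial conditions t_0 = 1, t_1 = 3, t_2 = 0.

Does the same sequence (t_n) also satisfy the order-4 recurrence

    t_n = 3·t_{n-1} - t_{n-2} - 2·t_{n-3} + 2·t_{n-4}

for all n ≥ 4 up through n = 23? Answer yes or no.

no

Terms t_0..t_23: 1, 3, 0, -2, 1, 3, 0, -2, 1, 3, 0, -2, 1, 3, 0, -2, 1, 3, 0, -2, 1, 3, 0, -2
n=4: candidate gives -10, actual t_4 = 1 ✗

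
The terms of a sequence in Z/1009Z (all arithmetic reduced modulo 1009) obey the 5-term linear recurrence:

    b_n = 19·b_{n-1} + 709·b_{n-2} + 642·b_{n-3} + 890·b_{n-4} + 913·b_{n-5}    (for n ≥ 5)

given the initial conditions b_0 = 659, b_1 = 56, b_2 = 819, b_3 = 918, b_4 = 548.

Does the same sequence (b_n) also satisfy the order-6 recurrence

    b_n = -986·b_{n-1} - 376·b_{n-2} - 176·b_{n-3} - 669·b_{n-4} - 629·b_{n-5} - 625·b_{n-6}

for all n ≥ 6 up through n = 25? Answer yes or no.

yes

Terms b_0..b_25: 659, 56, 819, 918, 548, 181, 660, 101, 869, 796, 825, 81, 614, 853, 10, 198, 379, 615, 545, 255, 536, 457, 706, 537, 506, 181
n=6: candidate gives 660, actual b_6 = 660 ✓
n=7: candidate gives 101, actual b_7 = 101 ✓
n=8: candidate gives 869, actual b_8 = 869 ✓
n=9: candidate gives 796, actual b_9 = 796 ✓
n=10: candidate gives 825, actual b_10 = 825 ✓
n=11: candidate gives 81, actual b_11 = 81 ✓
n=12: candidate gives 614, actual b_12 = 614 ✓
n=13: candidate gives 853, actual b_13 = 853 ✓
n=14: candidate gives 10, actual b_14 = 10 ✓
n=15: candidate gives 198, actual b_15 = 198 ✓
n=16: candidate gives 379, actual b_16 = 379 ✓
n=17: candidate gives 615, actual b_17 = 615 ✓
n=18: candidate gives 545, actual b_18 = 545 ✓
n=19: candidate gives 255, actual b_19 = 255 ✓
n=20: candidate gives 536, actual b_20 = 536 ✓
n=21: candidate gives 457, actual b_21 = 457 ✓
n=22: candidate gives 706, actual b_22 = 706 ✓
n=23: candidate gives 537, actual b_23 = 537 ✓
n=24: candidate gives 506, actual b_24 = 506 ✓
n=25: candidate gives 181, actual b_25 = 181 ✓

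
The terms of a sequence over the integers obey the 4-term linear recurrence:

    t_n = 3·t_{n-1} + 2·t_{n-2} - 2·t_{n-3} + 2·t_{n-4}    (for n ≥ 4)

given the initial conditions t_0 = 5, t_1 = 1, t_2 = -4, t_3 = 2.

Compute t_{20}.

t_4 = 3·2 + 2·-4 + -2·1 + 2·5 = 6
t_5 = 3·6 + 2·2 + -2·-4 + 2·1 = 32
t_6 = 3·32 + 2·6 + -2·2 + 2·-4 = 96
t_7 = 3·96 + 2·32 + -2·6 + 2·2 = 344
t_8 = 3·344 + 2·96 + -2·32 + 2·6 = 1172
t_9 = 3·1172 + 2·344 + -2·96 + 2·32 = 4076
t_10 = 3·4076 + 2·1172 + -2·344 + 2·96 = 14076
t_11 = 3·14076 + 2·4076 + -2·1172 + 2·344 = 48724
t_12 = 3·48724 + 2·14076 + -2·4076 + 2·1172 = 168516
t_13 = 3·168516 + 2·48724 + -2·14076 + 2·4076 = 582996
t_14 = 3·582996 + 2·168516 + -2·48724 + 2·14076 = 2016724
t_15 = 3·2016724 + 2·582996 + -2·168516 + 2·48724 = 6976580
t_16 = 3·6976580 + 2·2016724 + -2·582996 + 2·168516 = 24134228
t_17 = 3·24134228 + 2·6976580 + -2·2016724 + 2·582996 = 83488388
t_18 = 3·83488388 + 2·24134228 + -2·6976580 + 2·2016724 = 288813908
t_19 = 3·288813908 + 2·83488388 + -2·24134228 + 2·6976580 = 999103204
t_20 = 3·999103204 + 2·288813908 + -2·83488388 + 2·24134228 = 3456229108

3456229108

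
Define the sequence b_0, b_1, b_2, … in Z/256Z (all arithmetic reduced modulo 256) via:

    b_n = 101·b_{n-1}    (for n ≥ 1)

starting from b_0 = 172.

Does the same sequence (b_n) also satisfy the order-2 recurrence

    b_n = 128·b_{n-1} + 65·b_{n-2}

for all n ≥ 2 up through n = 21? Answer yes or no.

no

Terms b_0..b_21: 172, 220, 204, 124, 236, 28, 12, 188, 44, 92, 76, 252, 108, 156, 140, 60, 172, 220, 204, 124, 236, 28
n=2: candidate gives 172, actual b_2 = 204 ✗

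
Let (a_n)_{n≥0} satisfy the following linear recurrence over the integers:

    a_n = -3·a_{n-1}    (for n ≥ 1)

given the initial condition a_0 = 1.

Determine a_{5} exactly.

-243

a_1 = -3·1 = -3
a_2 = -3·-3 = 9
a_3 = -3·9 = -27
a_4 = -3·-27 = 81
a_5 = -3·81 = -243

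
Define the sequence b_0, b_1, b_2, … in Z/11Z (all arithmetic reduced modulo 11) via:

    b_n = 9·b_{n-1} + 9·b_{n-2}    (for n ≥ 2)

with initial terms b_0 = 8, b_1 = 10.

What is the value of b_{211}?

7

b_2 = 9·10 + 9·8 = 8
b_3 = 9·8 + 9·10 = 8
b_4 = 9·8 + 9·8 = 1
b_5 = 9·1 + 9·8 = 4
b_6 = 9·4 + 9·1 = 1
b_7 = 9·1 + 9·4 = 1
b_8 = 9·1 + 9·1 = 7
b_9 = 9·7 + 9·1 = 6
b_10 = 9·6 + 9·7 = 7
b_11 = 9·7 + 9·6 = 7
b_12 = 9·7 + 9·7 = 5
b_13 = 9·5 + 9·7 = 9
b_14 = 9·9 + 9·5 = 5
b_15 = 9·5 + 9·9 = 5
b_16 = 9·5 + 9·5 = 2
b_17 = 9·2 + 9·5 = 8
b_18 = 9·8 + 9·2 = 2
b_19 = 9·2 + 9·8 = 2
b_20 = 9·2 + 9·2 = 3
b_21 = 9·3 + 9·2 = 1
b_22 = 9·1 + 9·3 = 3
b_23 = 9·3 + 9·1 = 3
b_24 = 9·3 + 9·3 = 10
b_25 = 9·10 + 9·3 = 7
b_26 = 9·7 + 9·10 = 10
b_27 = 9·10 + 9·7 = 10
b_28 = 9·10 + 9·10 = 4
b_29 = 9·4 + 9·10 = 5
b_30 = 9·5 + 9·4 = 4
b_31 = 9·4 + 9·5 = 4
b_32 = 9·4 + 9·4 = 6
b_33 = 9·6 + 9·4 = 2
b_34 = 9·2 + 9·6 = 6
b_35 = 9·6 + 9·2 = 6
b_36 = 9·6 + 9·6 = 9
b_37 = 9·9 + 9·6 = 3
b_38 = 9·3 + 9·9 = 9
b_39 = 9·9 + 9·3 = 9
b_40 = 9·9 + 9·9 = 8
b_41 = 9·8 + 9·9 = 10
(b_40, b_41) = (8, 10) = (b_0, b_1), so the sequence has period 40.
211 ≡ 11 (mod 40), hence b_211 = b_11 = 7.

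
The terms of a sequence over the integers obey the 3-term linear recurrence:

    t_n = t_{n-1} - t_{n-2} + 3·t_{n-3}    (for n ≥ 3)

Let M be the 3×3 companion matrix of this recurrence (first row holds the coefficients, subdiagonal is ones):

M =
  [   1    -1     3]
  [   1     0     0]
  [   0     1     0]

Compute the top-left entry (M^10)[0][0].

(M^10)[0][0] is the top entry after applying M 10 times to the unit state (1, 0, 0). Equivalently it is h_{12} for the auxiliary sequence (h_n) obeying the same recurrence with h_2 = 1 and h_i = 0 for 0 ≤ i < 2:
h_3 = 1·1 + -1·0 + 3·0 = 1
h_4 = 1·1 + -1·1 + 3·0 = 0
h_5 = 1·0 + -1·1 + 3·1 = 2
h_6 = 1·2 + -1·0 + 3·1 = 5
h_7 = 1·5 + -1·2 + 3·0 = 3
h_8 = 1·3 + -1·5 + 3·2 = 4
h_9 = 1·4 + -1·3 + 3·5 = 16
h_10 = 1·16 + -1·4 + 3·3 = 21
h_11 = 1·21 + -1·16 + 3·4 = 17
h_12 = 1·17 + -1·21 + 3·16 = 44

44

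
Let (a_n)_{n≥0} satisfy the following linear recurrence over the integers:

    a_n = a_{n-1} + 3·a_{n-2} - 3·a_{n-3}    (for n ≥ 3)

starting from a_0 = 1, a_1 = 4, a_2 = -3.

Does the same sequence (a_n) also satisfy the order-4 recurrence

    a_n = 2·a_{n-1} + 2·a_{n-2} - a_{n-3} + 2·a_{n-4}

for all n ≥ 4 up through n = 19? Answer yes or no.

no

Terms a_0..a_19: 1, 4, -3, 6, -15, 12, -51, 30, -159, 84, -483, 246, -1455, 732, -4371, 2190, -13119, 6564, -39363, 19686
n=4: candidate gives 4, actual a_4 = -15 ✗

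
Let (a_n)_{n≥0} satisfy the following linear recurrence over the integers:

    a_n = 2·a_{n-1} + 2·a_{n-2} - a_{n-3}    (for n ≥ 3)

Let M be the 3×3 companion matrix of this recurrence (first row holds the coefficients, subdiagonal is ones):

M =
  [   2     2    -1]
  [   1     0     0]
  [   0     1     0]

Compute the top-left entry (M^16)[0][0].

4126648

(M^16)[0][0] is the top entry after applying M 16 times to the unit state (1, 0, 0). Equivalently it is h_{18} for the auxiliary sequence (h_n) obeying the same recurrence with h_2 = 1 and h_i = 0 for 0 ≤ i < 2:
h_3 = 2·1 + 2·0 + -1·0 = 2
h_4 = 2·2 + 2·1 + -1·0 = 6
h_5 = 2·6 + 2·2 + -1·1 = 15
h_6 = 2·15 + 2·6 + -1·2 = 40
h_7 = 2·40 + 2·15 + -1·6 = 104
h_8 = 2·104 + 2·40 + -1·15 = 273
h_9 = 2·273 + 2·104 + -1·40 = 714
h_10 = 2·714 + 2·273 + -1·104 = 1870
h_11 = 2·1870 + 2·714 + -1·273 = 4895
h_12 = 2·4895 + 2·1870 + -1·714 = 12816
h_13 = 2·12816 + 2·4895 + -1·1870 = 33552
h_14 = 2·33552 + 2·12816 + -1·4895 = 87841
h_15 = 2·87841 + 2·33552 + -1·12816 = 229970
h_16 = 2·229970 + 2·87841 + -1·33552 = 602070
h_17 = 2·602070 + 2·229970 + -1·87841 = 1576239
h_18 = 2·1576239 + 2·602070 + -1·229970 = 4126648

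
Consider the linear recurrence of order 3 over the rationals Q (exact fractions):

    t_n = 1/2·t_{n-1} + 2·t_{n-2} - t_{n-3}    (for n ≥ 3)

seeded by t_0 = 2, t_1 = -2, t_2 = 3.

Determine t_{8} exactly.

1463/64

t_3 = 1/2·3 + 2·-2 + -1·2 = -9/2
t_4 = 1/2·-9/2 + 2·3 + -1·-2 = 23/4
t_5 = 1/2·23/4 + 2·-9/2 + -1·3 = -73/8
t_6 = 1/2·-73/8 + 2·23/4 + -1·-9/2 = 183/16
t_7 = 1/2·183/16 + 2·-73/8 + -1·23/4 = -585/32
t_8 = 1/2·-585/32 + 2·183/16 + -1·-73/8 = 1463/64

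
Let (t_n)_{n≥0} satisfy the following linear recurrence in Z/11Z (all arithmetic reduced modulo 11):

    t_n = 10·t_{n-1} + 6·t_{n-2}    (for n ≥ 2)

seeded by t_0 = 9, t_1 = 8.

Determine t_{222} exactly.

2

t_2 = 10·8 + 6·9 = 2
t_3 = 10·2 + 6·8 = 2
t_4 = 10·2 + 6·2 = 10
t_5 = 10·10 + 6·2 = 2
t_6 = 10·2 + 6·10 = 3
t_7 = 10·3 + 6·2 = 9
t_8 = 10·9 + 6·3 = 9
t_9 = 10·9 + 6·9 = 1
t_10 = 10·1 + 6·9 = 9
t_11 = 10·9 + 6·1 = 8
(t_10, t_11) = (9, 8) = (t_0, t_1), so the sequence has period 10.
222 ≡ 2 (mod 10), hence t_222 = t_2 = 2.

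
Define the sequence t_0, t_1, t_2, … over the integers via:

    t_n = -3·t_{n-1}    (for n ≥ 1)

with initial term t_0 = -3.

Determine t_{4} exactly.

-243

t_1 = -3·-3 = 9
t_2 = -3·9 = -27
t_3 = -3·-27 = 81
t_4 = -3·81 = -243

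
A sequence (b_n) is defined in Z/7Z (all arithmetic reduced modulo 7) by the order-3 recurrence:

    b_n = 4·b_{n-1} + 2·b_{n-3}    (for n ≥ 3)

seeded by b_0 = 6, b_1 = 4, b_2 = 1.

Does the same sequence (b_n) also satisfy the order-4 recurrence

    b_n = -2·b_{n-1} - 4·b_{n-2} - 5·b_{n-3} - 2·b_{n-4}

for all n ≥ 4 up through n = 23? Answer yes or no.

yes

Terms b_0..b_23: 6, 4, 1, 2, 2, 3, 2, 5, 5, 3, 1, 0, 6, 5, 6, 1, 0, 5, 1, 4, 5, 1, 5, 2
n=4: candidate gives 2, actual b_4 = 2 ✓
n=5: candidate gives 3, actual b_5 = 3 ✓
n=6: candidate gives 2, actual b_6 = 2 ✓
n=7: candidate gives 5, actual b_7 = 5 ✓
n=8: candidate gives 5, actual b_8 = 5 ✓
n=9: candidate gives 3, actual b_9 = 3 ✓
n=10: candidate gives 1, actual b_10 = 1 ✓
n=11: candidate gives 0, actual b_11 = 0 ✓
n=12: candidate gives 6, actual b_12 = 6 ✓
n=13: candidate gives 5, actual b_13 = 5 ✓
n=14: candidate gives 6, actual b_14 = 6 ✓
n=15: candidate gives 1, actual b_15 = 1 ✓
n=16: candidate gives 0, actual b_16 = 0 ✓
n=17: candidate gives 5, actual b_17 = 5 ✓
n=18: candidate gives 1, actual b_18 = 1 ✓
n=19: candidate gives 4, actual b_19 = 4 ✓
n=20: candidate gives 5, actual b_20 = 5 ✓
n=21: candidate gives 1, actual b_21 = 1 ✓
n=22: candidate gives 5, actual b_22 = 5 ✓
n=23: candidate gives 2, actual b_23 = 2 ✓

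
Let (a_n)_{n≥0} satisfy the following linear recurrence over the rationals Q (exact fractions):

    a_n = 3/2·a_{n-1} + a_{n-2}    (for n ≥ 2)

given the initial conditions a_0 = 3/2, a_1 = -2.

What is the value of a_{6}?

-1023/32

a_2 = 3/2·-2 + 1·3/2 = -3/2
a_3 = 3/2·-3/2 + 1·-2 = -17/4
a_4 = 3/2·-17/4 + 1·-3/2 = -63/8
a_5 = 3/2·-63/8 + 1·-17/4 = -257/16
a_6 = 3/2·-257/16 + 1·-63/8 = -1023/32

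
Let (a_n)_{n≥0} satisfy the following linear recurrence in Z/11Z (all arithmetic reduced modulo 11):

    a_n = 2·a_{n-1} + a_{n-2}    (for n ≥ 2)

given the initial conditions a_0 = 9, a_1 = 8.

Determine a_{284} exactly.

a_2 = 2·8 + 1·9 = 3
a_3 = 2·3 + 1·8 = 3
a_4 = 2·3 + 1·3 = 9
a_5 = 2·9 + 1·3 = 10
a_6 = 2·10 + 1·9 = 7
a_7 = 2·7 + 1·10 = 2
a_8 = 2·2 + 1·7 = 0
a_9 = 2·0 + 1·2 = 2
a_10 = 2·2 + 1·0 = 4
a_11 = 2·4 + 1·2 = 10
a_12 = 2·10 + 1·4 = 2
a_13 = 2·2 + 1·10 = 3
a_14 = 2·3 + 1·2 = 8
a_15 = 2·8 + 1·3 = 8
a_16 = 2·8 + 1·8 = 2
a_17 = 2·2 + 1·8 = 1
a_18 = 2·1 + 1·2 = 4
a_19 = 2·4 + 1·1 = 9
a_20 = 2·9 + 1·4 = 0
a_21 = 2·0 + 1·9 = 9
a_22 = 2·9 + 1·0 = 7
a_23 = 2·7 + 1·9 = 1
a_24 = 2·1 + 1·7 = 9
a_25 = 2·9 + 1·1 = 8
(a_24, a_25) = (9, 8) = (a_0, a_1), so the sequence has period 24.
284 ≡ 20 (mod 24), hence a_284 = a_20 = 0.

0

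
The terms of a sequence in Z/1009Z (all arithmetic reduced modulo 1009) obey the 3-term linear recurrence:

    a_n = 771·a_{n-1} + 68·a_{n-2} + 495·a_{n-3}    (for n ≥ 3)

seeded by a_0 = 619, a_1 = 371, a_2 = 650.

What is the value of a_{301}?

a_3 = 771·650 + 68·371 + 495·619 = 358
a_4 = 771·358 + 68·650 + 495·371 = 372
a_5 = 771·372 + 68·358 + 495·650 = 263
a_6 = 771·263 + 68·372 + 495·358 = 670
a_7 = 771·670 + 68·263 + 495·372 = 186
a_8 = 771·186 + 68·670 + 495·263 = 307
Continuing the recurrence:
  a_9 = 820;  a_10 = 524;  a_11 = 275;  a_12 = 734;  a_13 = 470;  a_14 = 520
  a_15 = 109;  a_16 = 917;  a_17 = 152;  a_18 = 424;  a_19 = 99;  a_20 = 799
  a_21 = 216;  a_22 = 470;  a_23 = 678;  a_24 = 723;  a_25 = 735;  a_26 = 981
  a_27 = 839;  a_28 = 799;  a_29 = 344;  a_30 = 309;  a_31 = 277;  a_32 = 250
  a_33 = 292;  a_34 = 872;  a_35 = 646;  a_36 = 647;  a_37 = 720;  a_38 = 696
  a_39 = 768;  a_40 = 982;  a_41 = 579;  a_42 = 380;  a_43 = 143;  a_44 = 936
  a_45 = 281;  a_46 = 961;  a_47 = 451;  a_48 = 241;  a_49 = 0;  a_50 = 500
  a_51 = 295;  a_52 = 114;  a_53 = 286;  a_54 = 953;  a_55 = 414;  a_56 = 888
  a_57 = 978;  a_58 = 262;  a_59 = 757;  a_60 = 898;  a_61 = 739;  a_62 = 584
  a_63 = 602;  a_64 = 910;  a_65 = 428;  a_66 = 711;  a_67 = 573;  a_68 = 736
  a_69 = 824;  a_70 = 347;  a_71 = 760;  a_72 = 364;  a_73 = 598;  a_74 = 324
  a_75 = 454;  a_76 = 118;  a_77 = 719;  a_78 = 83;  a_79 = 774;  a_80 = 762
  a_81 = 144;  a_82 = 101;  a_83 = 713;  a_84 = 273;  a_85 = 208;  a_86 = 124
  a_87 = 705;  a_88 = 106;  a_89 = 345;  a_90 = 634;  a_91 = 713;  a_92 = 806
  a_93 = 974;  a_94 = 365;  a_95 = 966;  a_96 = 576;  a_97 = 303;  a_98 = 255
  a_99 = 856;  a_100 = 930;  a_101 = 426;  a_102 = 134;  a_103 = 349;  a_104 = 705
  a_105 = 974;  a_106 = 991;  a_107 = 756;  a_108 = 296;  a_109 = 302;  a_110 = 601
  a_111 = 811;  a_112 = 367;  a_113 = 939;  a_114 = 110;  a_115 = 384;  a_116 = 500
  a_117 = 913;  a_118 = 732;  a_119 = 162;  a_120 = 24;  a_121 = 368;  a_122 = 292
  a_123 = 705;  a_124 = 929;  a_125 = 639;  a_126 = 752;  a_127 = 442;  a_128 = 914
  a_129 = 117;  a_130 = 846;  a_131 = 734;  a_132 = 282;  a_133 = 993;  a_134 = 876
  a_135 = 644;  a_136 = 285;  a_137 = 937;  a_138 = 128;  a_139 = 779;  a_140 = 561
  a_141 = 976;  a_142 = 764;  a_143 = 791;  a_144 = 727;  a_145 = 638;  a_146 = 563
  a_147 = 861;  a_148 = 853;  a_149 = 22;  a_150 = 697;  a_151 = 550;  a_152 = 34
  a_153 = 993;  a_154 = 895;  a_155 = 496;  a_156 = 477;  a_157 = 996;  a_158 = 548
  a_159 = 880;  a_160 = 991;  a_161 = 396;  a_162 = 95;  a_163 = 453;  a_164 = 829
  a_165 = 598;  a_166 = 50;  a_167 = 204;  a_168 = 626;  a_169 = 624;  a_170 = 81
  a_171 = 54;  a_172 = 854;  a_173 = 946;  a_174 = 914;  a_175 = 123;  a_176 = 684
  a_177 = 347;  a_178 = 595;  a_179 = 604;  a_180 = 870;  a_181 = 394;  a_182 = 10
  a_183 = 3;  a_184 = 259;  a_185 = 16;  a_186 = 154;  a_187 = 822;  a_188 = 340
  a_189 = 756;  a_190 = 859;  a_191 = 131;  a_192 = 881;  a_193 = 437;  a_194 = 567
  a_195 = 922;  a_196 = 120;  a_197 = 1002;  a_198 = 58;  a_199 = 724;  a_200 = 706
  a_201 = 724;  a_202 = 997;  a_203 = 985;  a_204 = 36;  a_205 = 4;  a_206 = 715
  a_207 = 281;  a_208 = 875;  a_209 = 316;  a_210 = 289;  a_211 = 393;  a_212 = 809
  a_213 = 444;  a_214 = 597;  a_215 = 996;  a_216 = 121;  a_217 = 466;  a_218 = 866
  a_219 = 501;  a_220 = 808;  a_221 = 22;  a_222 = 48;  a_223 = 558;  a_224 = 412
  a_225 = 981;  a_226 = 118;  a_227 = 404;  a_228 = 930;  a_229 = 757;  a_230 = 316
  a_231 = 730;  a_232 = 483;  a_233 = 296;  a_234 = 866;  a_235 = 637;  a_236 = 325
  a_237 = 117;  a_238 = 815;  a_239 = 86;  a_240 = 39;  a_241 = 427;  a_242 = 100
  a_243 = 325;  a_244 = 564;  a_245 = 935;  a_246 = 913;  a_247 = 350;  a_248 = 676
  a_249 = 39;  a_250 = 64;  a_251 = 169;  a_252 = 588;  a_253 = 92;  a_254 = 843
  a_255 = 827;  a_256 = 884;  a_257 = 789;  a_258 = 184;  a_259 = 453;  a_260 = 625
  a_261 = 377;  a_262 = 434;  a_263 = 658;  a_264 = 1001;  a_265 = 147;  a_266 = 597
  a_267 = 165;  a_268 = 434;  a_269 = 634;  a_270 = 655;  a_271 = 143;  a_272 = 447
  a_273 = 538;  a_274 = 380;  a_275 = 924;  a_276 = 599;  a_277 = 407;  a_278 = 673
  a_279 = 549;  a_280 = 532;  a_281 = 682;  a_282 = 319;  a_283 = 715;  a_284 = 429
  a_285 = 496;  a_286 = 691;  a_287 = 905;  a_288 = 434;  a_289 = 620;  a_290 = 993
  a_291 = 476;  a_292 = 814;  a_293 = 228;  a_294 = 602;  a_295 = 710;  a_296 = 960
  a_297 = 746;  a_298 = 49;  a_299 = 685
a_300 = 771·685 + 68·49 + 495·746 = 709
a_301 = 771·709 + 68·685 + 495·49 = 975

975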